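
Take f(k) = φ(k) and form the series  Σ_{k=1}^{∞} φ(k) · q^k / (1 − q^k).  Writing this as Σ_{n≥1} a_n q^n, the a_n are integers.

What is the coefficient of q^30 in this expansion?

n=30: 1·30 2·15 3·10 5·6 6·5 10·3 15·2 30·1  φ→[1+1+2+4+2+4+8+8]=30

a_30 = 30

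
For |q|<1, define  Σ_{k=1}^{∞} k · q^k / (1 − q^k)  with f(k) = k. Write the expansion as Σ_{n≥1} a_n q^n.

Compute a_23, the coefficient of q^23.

q^23  k|23↦f(k): 23:23 1:1  a_23=24

a_23 = 24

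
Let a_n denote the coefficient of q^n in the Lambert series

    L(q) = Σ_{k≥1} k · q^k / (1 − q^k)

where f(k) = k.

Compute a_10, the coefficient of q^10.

a_10 = 18

[q^10] f(10)=10,f(5)=5,f(2)=2,f(1)=1 ⇒ 18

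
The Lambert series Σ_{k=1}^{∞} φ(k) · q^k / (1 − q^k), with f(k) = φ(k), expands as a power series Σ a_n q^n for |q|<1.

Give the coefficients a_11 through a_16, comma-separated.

[q^11] φ(11)=10,φ(1)=1 ⇒ 11
n=12: 1·12 2·6 3·4 4·3 6·2 12·1  φ→[1+1+2+2+2+4]=12
d|13:{1,13}  Σφ=1+12=13
n=14: 1·14 2·7 7·2 14·1  φ→[1+1+6+6]=14
n=15: 1·15 3·5 5·3 15·1  φ→[1+2+4+8]=15
q^16  k|16↦φ(k): 1:1 2:1 4:2 8:4 16:8  a_16=16

11, 12, 13, 14, 15, 16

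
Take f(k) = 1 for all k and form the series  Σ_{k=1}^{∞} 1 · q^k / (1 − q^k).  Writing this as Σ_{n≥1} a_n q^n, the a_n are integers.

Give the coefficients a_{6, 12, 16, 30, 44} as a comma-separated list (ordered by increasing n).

q^6  k|6↦f(k): 1:1 2:1 3:1 6:1  a_6=4
n=12: 12·1 6·2 4·3 3·4 2·6 1·12  f→[1+1+1+1+1+1]=6
[q^16] f(1)=1,f(2)=1,f(4)=1,f(8)=1,f(16)=1 ⇒ 5
n=30: 1·30 2·15 3·10 5·6 6·5 10·3 15·2 30·1  f→[1+1+1+1+1+1+1+1]=8
d|44:{1,2,4,11,22,44}  Σf=1+1+1+1+1+1=6

4, 6, 5, 8, 6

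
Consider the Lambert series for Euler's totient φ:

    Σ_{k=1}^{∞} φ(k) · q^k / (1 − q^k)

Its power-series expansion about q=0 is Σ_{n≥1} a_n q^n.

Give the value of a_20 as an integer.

n=20: 1·20 2·10 4·5 5·4 10·2 20·1  φ→[1+1+2+4+4+8]=20

a_20 = 20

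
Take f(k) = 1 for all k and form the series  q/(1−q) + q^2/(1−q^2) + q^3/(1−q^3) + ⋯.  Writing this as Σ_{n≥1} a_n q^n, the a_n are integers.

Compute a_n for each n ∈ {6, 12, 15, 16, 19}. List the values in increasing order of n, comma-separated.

q^6  k|6↦f(k): 1:1 2:1 3:1 6:1  a_6=4
q^12  k|12↦f(k): 1:1 2:1 3:1 4:1 6:1 12:1  a_12=6
[q^15] f(15)=1,f(5)=1,f(3)=1,f(1)=1 ⇒ 4
[q^16] f(1)=1,f(2)=1,f(4)=1,f(8)=1,f(16)=1 ⇒ 5
n=19: 19·1 1·19  f→[1+1]=2

4, 6, 4, 5, 2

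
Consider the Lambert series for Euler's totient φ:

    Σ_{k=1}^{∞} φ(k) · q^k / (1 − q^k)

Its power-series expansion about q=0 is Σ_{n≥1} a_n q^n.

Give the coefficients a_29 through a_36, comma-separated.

n=29: 29·1 1·29  φ→[28+1]=29
[q^30] φ(30)=8,φ(15)=8,φ(10)=4,φ(6)=2,φ(5)=4,φ(3)=2,φ(2)=1,φ(1)=1 ⇒ 30
[q^31] φ(1)=1,φ(31)=30 ⇒ 31
n=32: 32·1 16·2 8·4 4·8 2·16 1·32  φ→[16+8+4+2+1+1]=32
d|33:{33,11,3,1}  Σφ=20+10+2+1=33
n=34: 1·34 2·17 17·2 34·1  φ→[1+1+16+16]=34
q^35  k|35↦φ(k): 35:24 7:6 5:4 1:1  a_35=35
n=36: 1·36 2·18 3·12 4·9 6·6 9·4 12·3 18·2 36·1  φ→[1+1+2+2+2+6+4+6+12]=36

29, 30, 31, 32, 33, 34, 35, 36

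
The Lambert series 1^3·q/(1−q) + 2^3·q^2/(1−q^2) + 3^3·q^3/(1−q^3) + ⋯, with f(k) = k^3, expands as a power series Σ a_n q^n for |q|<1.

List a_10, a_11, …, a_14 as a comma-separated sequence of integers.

1134, 1332, 2044, 2198, 3096

q^10  k|10↦f(k): 10:1000 5:125 2:8 1:1  a_10=1134
q^11  k|11↦f(k): 1:1 11:1331  a_11=1332
q^12  k|12↦f(k): 1:1 2:8 3:27 4:64 6:216 12:1728  a_12=2044
[q^13] f(13)=2197,f(1)=1 ⇒ 2198
d|14:{1,2,7,14}  Σf=1+8+343+2744=3096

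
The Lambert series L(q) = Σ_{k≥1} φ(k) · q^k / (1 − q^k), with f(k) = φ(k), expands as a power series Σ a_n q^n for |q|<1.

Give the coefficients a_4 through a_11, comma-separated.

n=4: 1·4 2·2 4·1  φ→[1+1+2]=4
d|5:{1,5}  Σφ=1+4=5
[q^6] φ(1)=1,φ(2)=1,φ(3)=2,φ(6)=2 ⇒ 6
q^7  k|7↦φ(k): 1:1 7:6  a_7=7
q^8  k|8↦φ(k): 1:1 2:1 4:2 8:4  a_8=8
n=9: 1·9 3·3 9·1  φ→[1+2+6]=9
[q^10] φ(10)=4,φ(5)=4,φ(2)=1,φ(1)=1 ⇒ 10
q^11  k|11↦φ(k): 1:1 11:10  a_11=11

4, 5, 6, 7, 8, 9, 10, 11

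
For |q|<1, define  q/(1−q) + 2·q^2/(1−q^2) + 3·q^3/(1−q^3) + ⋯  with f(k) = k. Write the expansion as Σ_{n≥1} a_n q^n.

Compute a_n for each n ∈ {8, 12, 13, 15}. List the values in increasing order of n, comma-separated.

15, 28, 14, 24

n=8: 8·1 4·2 2·4 1·8  f→[8+4+2+1]=15
q^12  k|12↦f(k): 12:12 6:6 4:4 3:3 2:2 1:1  a_12=28
[q^13] f(1)=1,f(13)=13 ⇒ 14
n=15: 15·1 5·3 3·5 1·15  f→[15+5+3+1]=24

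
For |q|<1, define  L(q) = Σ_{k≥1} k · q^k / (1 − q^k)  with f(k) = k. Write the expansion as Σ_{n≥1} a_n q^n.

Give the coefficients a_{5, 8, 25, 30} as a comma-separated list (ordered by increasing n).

6, 15, 31, 72

n=5: 1·5 5·1  f→[1+5]=6
[q^8] f(1)=1,f(2)=2,f(4)=4,f(8)=8 ⇒ 15
n=25: 25·1 5·5 1·25  f→[25+5+1]=31
[q^30] f(1)=1,f(2)=2,f(3)=3,f(5)=5,f(6)=6,f(10)=10,f(15)=15,f(30)=30 ⇒ 72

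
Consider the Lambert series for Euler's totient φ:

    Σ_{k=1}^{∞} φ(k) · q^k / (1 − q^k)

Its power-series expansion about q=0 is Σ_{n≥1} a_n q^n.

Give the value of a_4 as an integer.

d|4:{1,2,4}  Σφ=1+1+2=4

a_4 = 4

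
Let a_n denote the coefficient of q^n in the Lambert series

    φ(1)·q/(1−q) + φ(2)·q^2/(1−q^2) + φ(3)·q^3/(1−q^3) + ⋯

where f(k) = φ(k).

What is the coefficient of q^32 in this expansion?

[q^32] φ(1)=1,φ(2)=1,φ(4)=2,φ(8)=4,φ(16)=8,φ(32)=16 ⇒ 32

a_32 = 32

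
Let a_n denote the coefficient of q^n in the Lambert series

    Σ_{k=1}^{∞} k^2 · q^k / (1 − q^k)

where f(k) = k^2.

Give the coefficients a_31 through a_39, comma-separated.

962, 1365, 1220, 1450, 1300, 1911, 1370, 1810, 1700

[q^31] f(31)=961,f(1)=1 ⇒ 962
[q^32] f(32)=1024,f(16)=256,f(8)=64,f(4)=16,f(2)=4,f(1)=1 ⇒ 1365
d|33:{33,11,3,1}  Σf=1089+121+9+1=1220
d|34:{1,2,17,34}  Σf=1+4+289+1156=1450
n=35: 1·35 5·7 7·5 35·1  f→[1+25+49+1225]=1300
n=36: 36·1 18·2 12·3 9·4 6·6 4·9 3·12 2·18 1·36  f→[1296+324+144+81+36+16+9+4+1]=1911
q^37  k|37↦f(k): 37:1369 1:1  a_37=1370
d|38:{1,2,19,38}  Σf=1+4+361+1444=1810
d|39:{1,3,13,39}  Σf=1+9+169+1521=1700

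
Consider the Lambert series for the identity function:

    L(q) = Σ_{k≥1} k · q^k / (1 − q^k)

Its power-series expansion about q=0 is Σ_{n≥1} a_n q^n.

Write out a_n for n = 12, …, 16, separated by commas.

28, 14, 24, 24, 31

d|12:{12,6,4,3,2,1}  Σf=12+6+4+3+2+1=28
[q^13] f(1)=1,f(13)=13 ⇒ 14
n=14: 1·14 2·7 7·2 14·1  f→[1+2+7+14]=24
d|15:{1,3,5,15}  Σf=1+3+5+15=24
q^16  k|16↦f(k): 1:1 2:2 4:4 8:8 16:16  a_16=31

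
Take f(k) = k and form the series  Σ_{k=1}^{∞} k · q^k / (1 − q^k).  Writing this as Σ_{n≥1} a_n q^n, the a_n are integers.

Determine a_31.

a_31 = 32

d|31:{31,1}  Σf=31+1=32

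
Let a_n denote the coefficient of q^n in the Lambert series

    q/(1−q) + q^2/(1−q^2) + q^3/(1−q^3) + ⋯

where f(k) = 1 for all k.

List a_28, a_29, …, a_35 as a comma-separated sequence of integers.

6, 2, 8, 2, 6, 4, 4, 4

q^28  k|28↦f(k): 1:1 2:1 4:1 7:1 14:1 28:1  a_28=6
[q^29] f(1)=1,f(29)=1 ⇒ 2
[q^30] f(1)=1,f(2)=1,f(3)=1,f(5)=1,f(6)=1,f(10)=1,f(15)=1,f(30)=1 ⇒ 8
n=31: 31·1 1·31  f→[1+1]=2
q^32  k|32↦f(k): 32:1 16:1 8:1 4:1 2:1 1:1  a_32=6
[q^33] f(33)=1,f(11)=1,f(3)=1,f(1)=1 ⇒ 4
q^34  k|34↦f(k): 1:1 2:1 17:1 34:1  a_34=4
q^35  k|35↦f(k): 35:1 7:1 5:1 1:1  a_35=4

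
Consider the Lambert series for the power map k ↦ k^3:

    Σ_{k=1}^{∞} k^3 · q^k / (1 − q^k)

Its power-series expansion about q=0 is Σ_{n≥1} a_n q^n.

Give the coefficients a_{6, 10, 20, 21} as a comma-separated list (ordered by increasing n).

252, 1134, 9198, 9632

n=6: 6·1 3·2 2·3 1·6  f→[216+27+8+1]=252
d|10:{10,5,2,1}  Σf=1000+125+8+1=1134
d|20:{1,2,4,5,10,20}  Σf=1+8+64+125+1000+8000=9198
q^21  k|21↦f(k): 1:1 3:27 7:343 21:9261  a_21=9632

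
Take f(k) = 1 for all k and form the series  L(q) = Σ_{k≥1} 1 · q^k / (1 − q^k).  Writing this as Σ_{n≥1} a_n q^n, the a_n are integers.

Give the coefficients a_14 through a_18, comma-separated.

4, 4, 5, 2, 6

d|14:{14,7,2,1}  Σf=1+1+1+1=4
[q^15] f(15)=1,f(5)=1,f(3)=1,f(1)=1 ⇒ 4
n=16: 16·1 8·2 4·4 2·8 1·16  f→[1+1+1+1+1]=5
n=17: 1·17 17·1  f→[1+1]=2
d|18:{1,2,3,6,9,18}  Σf=1+1+1+1+1+1=6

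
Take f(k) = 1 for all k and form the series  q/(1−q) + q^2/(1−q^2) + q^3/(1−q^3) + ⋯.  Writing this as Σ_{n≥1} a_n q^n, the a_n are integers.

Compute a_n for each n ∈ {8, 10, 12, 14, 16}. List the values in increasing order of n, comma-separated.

n=8: 1·8 2·4 4·2 8·1  f→[1+1+1+1]=4
n=10: 10·1 5·2 2·5 1·10  f→[1+1+1+1]=4
q^12  k|12↦f(k): 12:1 6:1 4:1 3:1 2:1 1:1  a_12=6
n=14: 14·1 7·2 2·7 1·14  f→[1+1+1+1]=4
d|16:{1,2,4,8,16}  Σf=1+1+1+1+1=5

4, 4, 6, 4, 5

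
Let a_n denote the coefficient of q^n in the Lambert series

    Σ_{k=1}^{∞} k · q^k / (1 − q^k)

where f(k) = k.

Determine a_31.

d|31:{1,31}  Σf=1+31=32

a_31 = 32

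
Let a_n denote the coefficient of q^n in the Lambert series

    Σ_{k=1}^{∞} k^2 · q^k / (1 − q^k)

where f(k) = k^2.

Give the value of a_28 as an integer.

n=28: 1·28 2·14 4·7 7·4 14·2 28·1  f→[1+4+16+49+196+784]=1050

a_28 = 1050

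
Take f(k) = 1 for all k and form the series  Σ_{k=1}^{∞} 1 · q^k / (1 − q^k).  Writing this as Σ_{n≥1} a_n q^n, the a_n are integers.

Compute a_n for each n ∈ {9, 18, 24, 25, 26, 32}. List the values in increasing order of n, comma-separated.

n=9: 1·9 3·3 9·1  f→[1+1+1]=3
[q^18] f(1)=1,f(2)=1,f(3)=1,f(6)=1,f(9)=1,f(18)=1 ⇒ 6
d|24:{24,12,8,6,4,3,2,1}  Σf=1+1+1+1+1+1+1+1=8
[q^25] f(1)=1,f(5)=1,f(25)=1 ⇒ 3
n=26: 26·1 13·2 2·13 1·26  f→[1+1+1+1]=4
d|32:{32,16,8,4,2,1}  Σf=1+1+1+1+1+1=6

3, 6, 8, 3, 4, 6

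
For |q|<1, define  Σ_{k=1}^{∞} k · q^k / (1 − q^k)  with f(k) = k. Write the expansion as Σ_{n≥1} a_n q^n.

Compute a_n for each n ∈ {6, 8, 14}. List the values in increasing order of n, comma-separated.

[q^6] f(1)=1,f(2)=2,f(3)=3,f(6)=6 ⇒ 12
d|8:{8,4,2,1}  Σf=8+4+2+1=15
d|14:{1,2,7,14}  Σf=1+2+7+14=24

12, 15, 24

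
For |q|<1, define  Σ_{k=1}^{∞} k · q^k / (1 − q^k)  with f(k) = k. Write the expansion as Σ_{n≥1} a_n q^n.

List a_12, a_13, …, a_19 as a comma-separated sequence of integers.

28, 14, 24, 24, 31, 18, 39, 20

[q^12] f(12)=12,f(6)=6,f(4)=4,f(3)=3,f(2)=2,f(1)=1 ⇒ 28
q^13  k|13↦f(k): 1:1 13:13  a_13=14
n=14: 14·1 7·2 2·7 1·14  f→[14+7+2+1]=24
q^15  k|15↦f(k): 15:15 5:5 3:3 1:1  a_15=24
n=16: 1·16 2·8 4·4 8·2 16·1  f→[1+2+4+8+16]=31
[q^17] f(17)=17,f(1)=1 ⇒ 18
n=18: 18·1 9·2 6·3 3·6 2·9 1·18  f→[18+9+6+3+2+1]=39
[q^19] f(19)=19,f(1)=1 ⇒ 20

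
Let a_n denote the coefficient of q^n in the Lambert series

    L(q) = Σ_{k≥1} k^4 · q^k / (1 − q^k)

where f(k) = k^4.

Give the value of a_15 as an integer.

[q^15] f(1)=1,f(3)=81,f(5)=625,f(15)=50625 ⇒ 51332

a_15 = 51332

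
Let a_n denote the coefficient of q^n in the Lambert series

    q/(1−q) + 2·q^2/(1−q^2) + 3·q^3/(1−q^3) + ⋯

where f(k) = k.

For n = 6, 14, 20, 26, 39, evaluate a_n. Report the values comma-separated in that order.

12, 24, 42, 42, 56

d|6:{1,2,3,6}  Σf=1+2+3+6=12
q^14  k|14↦f(k): 14:14 7:7 2:2 1:1  a_14=24
q^20  k|20↦f(k): 20:20 10:10 5:5 4:4 2:2 1:1  a_20=42
d|26:{1,2,13,26}  Σf=1+2+13+26=42
d|39:{1,3,13,39}  Σf=1+3+13+39=56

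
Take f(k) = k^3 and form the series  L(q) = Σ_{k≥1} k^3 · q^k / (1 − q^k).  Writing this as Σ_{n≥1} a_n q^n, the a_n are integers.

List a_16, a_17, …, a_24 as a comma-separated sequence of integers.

4681, 4914, 6813, 6860, 9198, 9632, 11988, 12168, 16380

n=16: 1·16 2·8 4·4 8·2 16·1  f→[1+8+64+512+4096]=4681
n=17: 1·17 17·1  f→[1+4913]=4914
[q^18] f(1)=1,f(2)=8,f(3)=27,f(6)=216,f(9)=729,f(18)=5832 ⇒ 6813
q^19  k|19↦f(k): 19:6859 1:1  a_19=6860
q^20  k|20↦f(k): 1:1 2:8 4:64 5:125 10:1000 20:8000  a_20=9198
n=21: 1·21 3·7 7·3 21·1  f→[1+27+343+9261]=9632
[q^22] f(1)=1,f(2)=8,f(11)=1331,f(22)=10648 ⇒ 11988
[q^23] f(23)=12167,f(1)=1 ⇒ 12168
d|24:{24,12,8,6,4,3,2,1}  Σf=13824+1728+512+216+64+27+8+1=16380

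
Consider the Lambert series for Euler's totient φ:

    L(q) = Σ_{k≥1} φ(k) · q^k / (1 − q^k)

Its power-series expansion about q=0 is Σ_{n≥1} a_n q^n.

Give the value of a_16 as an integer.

[q^16] φ(16)=8,φ(8)=4,φ(4)=2,φ(2)=1,φ(1)=1 ⇒ 16

a_16 = 16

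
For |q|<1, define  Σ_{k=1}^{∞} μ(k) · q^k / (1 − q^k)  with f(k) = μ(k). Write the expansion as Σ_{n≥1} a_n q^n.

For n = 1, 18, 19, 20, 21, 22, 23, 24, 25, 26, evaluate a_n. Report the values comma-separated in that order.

1, 0, 0, 0, 0, 0, 0, 0, 0, 0

n=1: 1·1  μ→[1]=1
q^18  k|18↦μ(k): 1:1 2:-1 3:-1 6:1 9:0 18:0  a_18=0
q^19  k|19↦μ(k): 19:-1 1:1  a_19=0
n=20: 1·20 2·10 4·5 5·4 10·2 20·1  μ→[1+(-1)+0+(-1)+1+0]=0
n=21: 1·21 3·7 7·3 21·1  μ→[1+(-1)+(-1)+1]=0
n=22: 1·22 2·11 11·2 22·1  μ→[1+(-1)+(-1)+1]=0
[q^23] μ(23)=-1,μ(1)=1 ⇒ 0
q^24  k|24↦μ(k): 24:0 12:0 8:0 6:1 4:0 3:-1 2:-1 1:1  a_24=0
d|25:{25,5,1}  Σμ=0+(-1)+1=0
[q^26] μ(1)=1,μ(2)=-1,μ(13)=-1,μ(26)=1 ⇒ 0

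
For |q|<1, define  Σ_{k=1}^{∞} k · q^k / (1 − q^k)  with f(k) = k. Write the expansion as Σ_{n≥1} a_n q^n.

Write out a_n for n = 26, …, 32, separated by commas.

42, 40, 56, 30, 72, 32, 63

n=26: 26·1 13·2 2·13 1·26  f→[26+13+2+1]=42
[q^27] f(1)=1,f(3)=3,f(9)=9,f(27)=27 ⇒ 40
d|28:{1,2,4,7,14,28}  Σf=1+2+4+7+14+28=56
[q^29] f(29)=29,f(1)=1 ⇒ 30
d|30:{1,2,3,5,6,10,15,30}  Σf=1+2+3+5+6+10+15+30=72
d|31:{1,31}  Σf=1+31=32
d|32:{1,2,4,8,16,32}  Σf=1+2+4+8+16+32=63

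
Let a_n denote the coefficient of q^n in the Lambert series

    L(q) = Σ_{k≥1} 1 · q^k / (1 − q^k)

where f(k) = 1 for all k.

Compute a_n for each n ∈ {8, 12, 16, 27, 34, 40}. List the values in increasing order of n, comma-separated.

q^8  k|8↦f(k): 1:1 2:1 4:1 8:1  a_8=4
[q^12] f(12)=1,f(6)=1,f(4)=1,f(3)=1,f(2)=1,f(1)=1 ⇒ 6
[q^16] f(1)=1,f(2)=1,f(4)=1,f(8)=1,f(16)=1 ⇒ 5
q^27  k|27↦f(k): 1:1 3:1 9:1 27:1  a_27=4
q^34  k|34↦f(k): 34:1 17:1 2:1 1:1  a_34=4
d|40:{1,2,4,5,8,10,20,40}  Σf=1+1+1+1+1+1+1+1=8

4, 6, 5, 4, 4, 8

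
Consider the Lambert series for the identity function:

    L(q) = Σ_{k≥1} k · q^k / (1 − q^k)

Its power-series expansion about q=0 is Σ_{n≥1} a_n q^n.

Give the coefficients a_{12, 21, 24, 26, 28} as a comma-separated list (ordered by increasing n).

n=12: 1·12 2·6 3·4 4·3 6·2 12·1  f→[1+2+3+4+6+12]=28
[q^21] f(21)=21,f(7)=7,f(3)=3,f(1)=1 ⇒ 32
[q^24] f(24)=24,f(12)=12,f(8)=8,f(6)=6,f(4)=4,f(3)=3,f(2)=2,f(1)=1 ⇒ 60
[q^26] f(1)=1,f(2)=2,f(13)=13,f(26)=26 ⇒ 42
d|28:{28,14,7,4,2,1}  Σf=28+14+7+4+2+1=56

28, 32, 60, 42, 56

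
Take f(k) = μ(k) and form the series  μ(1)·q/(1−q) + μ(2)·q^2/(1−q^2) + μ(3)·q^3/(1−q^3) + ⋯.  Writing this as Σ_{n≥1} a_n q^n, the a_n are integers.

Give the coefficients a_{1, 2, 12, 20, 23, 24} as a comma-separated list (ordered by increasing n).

1, 0, 0, 0, 0, 0

n=1: 1·1  μ→[1]=1
n=2: 1·2 2·1  μ→[1+(-1)]=0
[q^12] μ(12)=0,μ(6)=1,μ(4)=0,μ(3)=-1,μ(2)=-1,μ(1)=1 ⇒ 0
d|20:{1,2,4,5,10,20}  Σμ=1+(-1)+0+(-1)+1+0=0
n=23: 23·1 1·23  μ→[(-1)+1]=0
[q^24] μ(24)=0,μ(12)=0,μ(8)=0,μ(6)=1,μ(4)=0,μ(3)=-1,μ(2)=-1,μ(1)=1 ⇒ 0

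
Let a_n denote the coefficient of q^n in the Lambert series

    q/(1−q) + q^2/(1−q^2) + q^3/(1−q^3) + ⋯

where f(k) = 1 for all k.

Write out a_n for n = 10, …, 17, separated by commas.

d|10:{1,2,5,10}  Σf=1+1+1+1=4
q^11  k|11↦f(k): 11:1 1:1  a_11=2
[q^12] f(12)=1,f(6)=1,f(4)=1,f(3)=1,f(2)=1,f(1)=1 ⇒ 6
[q^13] f(13)=1,f(1)=1 ⇒ 2
q^14  k|14↦f(k): 1:1 2:1 7:1 14:1  a_14=4
d|15:{1,3,5,15}  Σf=1+1+1+1=4
d|16:{16,8,4,2,1}  Σf=1+1+1+1+1=5
n=17: 1·17 17·1  f→[1+1]=2

4, 2, 6, 2, 4, 4, 5, 2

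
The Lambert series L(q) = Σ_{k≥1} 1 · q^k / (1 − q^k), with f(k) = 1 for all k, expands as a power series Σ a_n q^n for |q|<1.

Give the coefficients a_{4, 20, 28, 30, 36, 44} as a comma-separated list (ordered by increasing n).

d|4:{1,2,4}  Σf=1+1+1=3
q^20  k|20↦f(k): 1:1 2:1 4:1 5:1 10:1 20:1  a_20=6
n=28: 1·28 2·14 4·7 7·4 14·2 28·1  f→[1+1+1+1+1+1]=6
q^30  k|30↦f(k): 30:1 15:1 10:1 6:1 5:1 3:1 2:1 1:1  a_30=8
q^36  k|36↦f(k): 1:1 2:1 3:1 4:1 6:1 9:1 12:1 18:1 36:1  a_36=9
[q^44] f(44)=1,f(22)=1,f(11)=1,f(4)=1,f(2)=1,f(1)=1 ⇒ 6

3, 6, 6, 8, 9, 6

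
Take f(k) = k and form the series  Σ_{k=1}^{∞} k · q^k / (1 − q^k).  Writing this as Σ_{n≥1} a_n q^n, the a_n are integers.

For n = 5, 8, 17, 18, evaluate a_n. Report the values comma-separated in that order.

d|5:{1,5}  Σf=1+5=6
[q^8] f(8)=8,f(4)=4,f(2)=2,f(1)=1 ⇒ 15
[q^17] f(1)=1,f(17)=17 ⇒ 18
[q^18] f(18)=18,f(9)=9,f(6)=6,f(3)=3,f(2)=2,f(1)=1 ⇒ 39

6, 15, 18, 39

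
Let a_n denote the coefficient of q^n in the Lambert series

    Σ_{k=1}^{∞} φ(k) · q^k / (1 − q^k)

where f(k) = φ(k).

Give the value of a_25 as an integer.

d|25:{25,5,1}  Σφ=20+4+1=25

a_25 = 25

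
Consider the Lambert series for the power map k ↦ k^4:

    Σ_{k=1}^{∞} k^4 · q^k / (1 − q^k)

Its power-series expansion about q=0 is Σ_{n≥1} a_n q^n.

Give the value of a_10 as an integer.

a_10 = 10642

d|10:{1,2,5,10}  Σf=1+16+625+10000=10642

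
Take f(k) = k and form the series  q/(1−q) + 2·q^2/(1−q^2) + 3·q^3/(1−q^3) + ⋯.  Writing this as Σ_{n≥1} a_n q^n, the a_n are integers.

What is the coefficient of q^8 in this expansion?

a_8 = 15

n=8: 1·8 2·4 4·2 8·1  f→[1+2+4+8]=15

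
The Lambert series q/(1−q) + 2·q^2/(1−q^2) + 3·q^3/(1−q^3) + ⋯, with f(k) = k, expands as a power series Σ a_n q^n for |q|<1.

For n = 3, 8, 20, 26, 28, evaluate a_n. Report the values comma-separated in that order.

q^3  k|3↦f(k): 3:3 1:1  a_3=4
q^8  k|8↦f(k): 8:8 4:4 2:2 1:1  a_8=15
d|20:{1,2,4,5,10,20}  Σf=1+2+4+5+10+20=42
d|26:{1,2,13,26}  Σf=1+2+13+26=42
n=28: 1·28 2·14 4·7 7·4 14·2 28·1  f→[1+2+4+7+14+28]=56

4, 15, 42, 42, 56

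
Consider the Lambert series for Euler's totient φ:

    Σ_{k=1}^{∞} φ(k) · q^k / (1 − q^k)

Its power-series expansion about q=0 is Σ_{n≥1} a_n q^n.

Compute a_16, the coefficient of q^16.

[q^16] φ(1)=1,φ(2)=1,φ(4)=2,φ(8)=4,φ(16)=8 ⇒ 16

a_16 = 16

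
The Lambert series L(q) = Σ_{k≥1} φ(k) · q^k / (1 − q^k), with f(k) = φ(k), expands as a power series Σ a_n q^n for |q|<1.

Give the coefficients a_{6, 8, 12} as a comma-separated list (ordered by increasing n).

n=6: 6·1 3·2 2·3 1·6  φ→[2+2+1+1]=6
n=8: 8·1 4·2 2·4 1·8  φ→[4+2+1+1]=8
n=12: 12·1 6·2 4·3 3·4 2·6 1·12  φ→[4+2+2+2+1+1]=12

6, 8, 12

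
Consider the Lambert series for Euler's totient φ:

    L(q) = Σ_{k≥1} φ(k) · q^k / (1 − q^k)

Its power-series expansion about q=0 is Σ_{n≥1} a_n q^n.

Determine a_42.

n=42: 1·42 2·21 3·14 6·7 7·6 14·3 21·2 42·1  φ→[1+1+2+2+6+6+12+12]=42

a_42 = 42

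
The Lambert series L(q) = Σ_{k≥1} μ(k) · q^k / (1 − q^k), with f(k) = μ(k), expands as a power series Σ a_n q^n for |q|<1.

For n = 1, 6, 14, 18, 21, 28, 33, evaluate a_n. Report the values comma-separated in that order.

q^1  k|1↦μ(k): 1:1  a_1=1
q^6  k|6↦μ(k): 1:1 2:-1 3:-1 6:1  a_6=0
q^14  k|14↦μ(k): 1:1 2:-1 7:-1 14:1  a_14=0
d|18:{18,9,6,3,2,1}  Σμ=0+0+1+(-1)+(-1)+1=0
d|21:{21,7,3,1}  Σμ=1+(-1)+(-1)+1=0
q^28  k|28↦μ(k): 1:1 2:-1 4:0 7:-1 14:1 28:0  a_28=0
d|33:{33,11,3,1}  Σμ=1+(-1)+(-1)+1=0

1, 0, 0, 0, 0, 0, 0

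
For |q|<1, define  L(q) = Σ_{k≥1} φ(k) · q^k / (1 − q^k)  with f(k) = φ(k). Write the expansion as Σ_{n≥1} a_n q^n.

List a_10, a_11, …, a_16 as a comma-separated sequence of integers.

q^10  k|10↦φ(k): 10:4 5:4 2:1 1:1  a_10=10
q^11  k|11↦φ(k): 11:10 1:1  a_11=11
[q^12] φ(12)=4,φ(6)=2,φ(4)=2,φ(3)=2,φ(2)=1,φ(1)=1 ⇒ 12
[q^13] φ(13)=12,φ(1)=1 ⇒ 13
q^14  k|14↦φ(k): 1:1 2:1 7:6 14:6  a_14=14
[q^15] φ(15)=8,φ(5)=4,φ(3)=2,φ(1)=1 ⇒ 15
q^16  k|16↦φ(k): 16:8 8:4 4:2 2:1 1:1  a_16=16

10, 11, 12, 13, 14, 15, 16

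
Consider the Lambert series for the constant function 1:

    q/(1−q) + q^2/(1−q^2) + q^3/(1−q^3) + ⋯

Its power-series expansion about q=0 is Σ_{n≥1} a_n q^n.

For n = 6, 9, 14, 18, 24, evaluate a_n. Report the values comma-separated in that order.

n=6: 6·1 3·2 2·3 1·6  f→[1+1+1+1]=4
n=9: 9·1 3·3 1·9  f→[1+1+1]=3
n=14: 14·1 7·2 2·7 1·14  f→[1+1+1+1]=4
n=18: 1·18 2·9 3·6 6·3 9·2 18·1  f→[1+1+1+1+1+1]=6
d|24:{24,12,8,6,4,3,2,1}  Σf=1+1+1+1+1+1+1+1=8

4, 3, 4, 6, 8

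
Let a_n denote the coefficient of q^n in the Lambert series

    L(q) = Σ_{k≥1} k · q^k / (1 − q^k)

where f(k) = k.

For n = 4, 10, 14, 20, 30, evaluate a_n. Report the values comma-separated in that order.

7, 18, 24, 42, 72

d|4:{1,2,4}  Σf=1+2+4=7
[q^10] f(1)=1,f(2)=2,f(5)=5,f(10)=10 ⇒ 18
q^14  k|14↦f(k): 14:14 7:7 2:2 1:1  a_14=24
q^20  k|20↦f(k): 20:20 10:10 5:5 4:4 2:2 1:1  a_20=42
[q^30] f(1)=1,f(2)=2,f(3)=3,f(5)=5,f(6)=6,f(10)=10,f(15)=15,f(30)=30 ⇒ 72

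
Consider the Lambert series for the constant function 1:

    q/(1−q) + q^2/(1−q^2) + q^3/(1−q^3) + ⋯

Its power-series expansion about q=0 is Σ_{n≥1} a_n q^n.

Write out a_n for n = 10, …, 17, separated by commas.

[q^10] f(10)=1,f(5)=1,f(2)=1,f(1)=1 ⇒ 4
q^11  k|11↦f(k): 11:1 1:1  a_11=2
n=12: 1·12 2·6 3·4 4·3 6·2 12·1  f→[1+1+1+1+1+1]=6
n=13: 13·1 1·13  f→[1+1]=2
[q^14] f(14)=1,f(7)=1,f(2)=1,f(1)=1 ⇒ 4
n=15: 15·1 5·3 3·5 1·15  f→[1+1+1+1]=4
n=16: 1·16 2·8 4·4 8·2 16·1  f→[1+1+1+1+1]=5
q^17  k|17↦f(k): 17:1 1:1  a_17=2

4, 2, 6, 2, 4, 4, 5, 2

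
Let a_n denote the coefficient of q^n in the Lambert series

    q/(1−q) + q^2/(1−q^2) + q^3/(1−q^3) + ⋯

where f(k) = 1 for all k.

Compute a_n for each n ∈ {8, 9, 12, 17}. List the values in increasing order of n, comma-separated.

n=8: 8·1 4·2 2·4 1·8  f→[1+1+1+1]=4
[q^9] f(9)=1,f(3)=1,f(1)=1 ⇒ 3
d|12:{1,2,3,4,6,12}  Σf=1+1+1+1+1+1=6
q^17  k|17↦f(k): 1:1 17:1  a_17=2

4, 3, 6, 2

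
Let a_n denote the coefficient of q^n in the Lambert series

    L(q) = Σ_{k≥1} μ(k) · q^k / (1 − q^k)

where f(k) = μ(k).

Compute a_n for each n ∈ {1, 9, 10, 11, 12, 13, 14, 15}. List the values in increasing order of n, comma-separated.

1, 0, 0, 0, 0, 0, 0, 0

[q^1] μ(1)=1 ⇒ 1
n=9: 1·9 3·3 9·1  μ→[1+(-1)+0]=0
d|10:{1,2,5,10}  Σμ=1+(-1)+(-1)+1=0
[q^11] μ(1)=1,μ(11)=-1 ⇒ 0
n=12: 12·1 6·2 4·3 3·4 2·6 1·12  μ→[0+1+0+(-1)+(-1)+1]=0
q^13  k|13↦μ(k): 13:-1 1:1  a_13=0
q^14  k|14↦μ(k): 1:1 2:-1 7:-1 14:1  a_14=0
q^15  k|15↦μ(k): 1:1 3:-1 5:-1 15:1  a_15=0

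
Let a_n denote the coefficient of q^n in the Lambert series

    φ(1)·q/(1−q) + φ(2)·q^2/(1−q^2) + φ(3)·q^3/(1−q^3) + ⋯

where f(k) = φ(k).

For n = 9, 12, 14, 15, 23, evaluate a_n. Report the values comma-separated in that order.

[q^9] φ(9)=6,φ(3)=2,φ(1)=1 ⇒ 9
q^12  k|12↦φ(k): 1:1 2:1 3:2 4:2 6:2 12:4  a_12=12
q^14  k|14↦φ(k): 14:6 7:6 2:1 1:1  a_14=14
[q^15] φ(1)=1,φ(3)=2,φ(5)=4,φ(15)=8 ⇒ 15
[q^23] φ(23)=22,φ(1)=1 ⇒ 23

9, 12, 14, 15, 23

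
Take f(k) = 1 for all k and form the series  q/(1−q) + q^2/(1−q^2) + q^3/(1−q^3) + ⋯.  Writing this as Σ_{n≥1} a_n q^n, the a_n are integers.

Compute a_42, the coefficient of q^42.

a_42 = 8

[q^42] f(1)=1,f(2)=1,f(3)=1,f(6)=1,f(7)=1,f(14)=1,f(21)=1,f(42)=1 ⇒ 8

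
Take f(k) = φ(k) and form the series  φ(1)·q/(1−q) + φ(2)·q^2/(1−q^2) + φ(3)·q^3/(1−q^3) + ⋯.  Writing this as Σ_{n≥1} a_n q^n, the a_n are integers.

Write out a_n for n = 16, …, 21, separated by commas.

[q^16] φ(16)=8,φ(8)=4,φ(4)=2,φ(2)=1,φ(1)=1 ⇒ 16
d|17:{17,1}  Σφ=16+1=17
q^18  k|18↦φ(k): 1:1 2:1 3:2 6:2 9:6 18:6  a_18=18
[q^19] φ(19)=18,φ(1)=1 ⇒ 19
q^20  k|20↦φ(k): 20:8 10:4 5:4 4:2 2:1 1:1  a_20=20
q^21  k|21↦φ(k): 1:1 3:2 7:6 21:12  a_21=21

16, 17, 18, 19, 20, 21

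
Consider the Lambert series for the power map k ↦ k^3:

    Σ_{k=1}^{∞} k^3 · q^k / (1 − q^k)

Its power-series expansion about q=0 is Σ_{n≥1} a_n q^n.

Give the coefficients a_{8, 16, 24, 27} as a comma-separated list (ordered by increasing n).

585, 4681, 16380, 20440

[q^8] f(1)=1,f(2)=8,f(4)=64,f(8)=512 ⇒ 585
q^16  k|16↦f(k): 1:1 2:8 4:64 8:512 16:4096  a_16=4681
[q^24] f(1)=1,f(2)=8,f(3)=27,f(4)=64,f(6)=216,f(8)=512,f(12)=1728,f(24)=13824 ⇒ 16380
d|27:{1,3,9,27}  Σf=1+27+729+19683=20440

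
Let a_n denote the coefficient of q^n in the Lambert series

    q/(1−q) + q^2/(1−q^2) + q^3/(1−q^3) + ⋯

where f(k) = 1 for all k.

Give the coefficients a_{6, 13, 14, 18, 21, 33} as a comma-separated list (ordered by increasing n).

q^6  k|6↦f(k): 6:1 3:1 2:1 1:1  a_6=4
q^13  k|13↦f(k): 13:1 1:1  a_13=2
n=14: 14·1 7·2 2·7 1·14  f→[1+1+1+1]=4
q^18  k|18↦f(k): 18:1 9:1 6:1 3:1 2:1 1:1  a_18=6
d|21:{21,7,3,1}  Σf=1+1+1+1=4
q^33  k|33↦f(k): 1:1 3:1 11:1 33:1  a_33=4

4, 2, 4, 6, 4, 4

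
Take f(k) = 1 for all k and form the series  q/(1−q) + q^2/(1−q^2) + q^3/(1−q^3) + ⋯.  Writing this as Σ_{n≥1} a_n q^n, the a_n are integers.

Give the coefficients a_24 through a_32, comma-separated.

d|24:{1,2,3,4,6,8,12,24}  Σf=1+1+1+1+1+1+1+1=8
[q^25] f(1)=1,f(5)=1,f(25)=1 ⇒ 3
[q^26] f(26)=1,f(13)=1,f(2)=1,f(1)=1 ⇒ 4
q^27  k|27↦f(k): 27:1 9:1 3:1 1:1  a_27=4
n=28: 28·1 14·2 7·4 4·7 2·14 1·28  f→[1+1+1+1+1+1]=6
q^29  k|29↦f(k): 29:1 1:1  a_29=2
[q^30] f(1)=1,f(2)=1,f(3)=1,f(5)=1,f(6)=1,f(10)=1,f(15)=1,f(30)=1 ⇒ 8
q^31  k|31↦f(k): 1:1 31:1  a_31=2
n=32: 1·32 2·16 4·8 8·4 16·2 32·1  f→[1+1+1+1+1+1]=6

8, 3, 4, 4, 6, 2, 8, 2, 6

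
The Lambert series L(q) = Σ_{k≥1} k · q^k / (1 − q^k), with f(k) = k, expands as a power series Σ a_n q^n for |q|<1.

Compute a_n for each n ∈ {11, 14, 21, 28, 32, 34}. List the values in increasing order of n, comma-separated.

n=11: 11·1 1·11  f→[11+1]=12
q^14  k|14↦f(k): 14:14 7:7 2:2 1:1  a_14=24
n=21: 21·1 7·3 3·7 1·21  f→[21+7+3+1]=32
q^28  k|28↦f(k): 28:28 14:14 7:7 4:4 2:2 1:1  a_28=56
q^32  k|32↦f(k): 32:32 16:16 8:8 4:4 2:2 1:1  a_32=63
d|34:{1,2,17,34}  Σf=1+2+17+34=54

12, 24, 32, 56, 63, 54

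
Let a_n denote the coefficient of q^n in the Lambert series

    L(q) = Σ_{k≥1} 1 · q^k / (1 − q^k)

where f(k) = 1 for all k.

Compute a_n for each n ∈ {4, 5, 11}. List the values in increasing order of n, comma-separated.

3, 2, 2

[q^4] f(1)=1,f(2)=1,f(4)=1 ⇒ 3
n=5: 1·5 5·1  f→[1+1]=2
[q^11] f(1)=1,f(11)=1 ⇒ 2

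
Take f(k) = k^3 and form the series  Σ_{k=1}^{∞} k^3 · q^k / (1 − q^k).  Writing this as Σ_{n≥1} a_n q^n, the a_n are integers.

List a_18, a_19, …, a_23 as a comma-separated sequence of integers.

n=18: 18·1 9·2 6·3 3·6 2·9 1·18  f→[5832+729+216+27+8+1]=6813
[q^19] f(19)=6859,f(1)=1 ⇒ 6860
[q^20] f(1)=1,f(2)=8,f(4)=64,f(5)=125,f(10)=1000,f(20)=8000 ⇒ 9198
q^21  k|21↦f(k): 21:9261 7:343 3:27 1:1  a_21=9632
d|22:{22,11,2,1}  Σf=10648+1331+8+1=11988
q^23  k|23↦f(k): 23:12167 1:1  a_23=12168

6813, 6860, 9198, 9632, 11988, 12168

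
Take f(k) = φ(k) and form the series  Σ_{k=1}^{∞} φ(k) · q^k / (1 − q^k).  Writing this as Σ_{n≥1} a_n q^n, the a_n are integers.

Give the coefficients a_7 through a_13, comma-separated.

d|7:{7,1}  Σφ=6+1=7
d|8:{8,4,2,1}  Σφ=4+2+1+1=8
d|9:{1,3,9}  Σφ=1+2+6=9
n=10: 10·1 5·2 2·5 1·10  φ→[4+4+1+1]=10
d|11:{11,1}  Σφ=10+1=11
d|12:{1,2,3,4,6,12}  Σφ=1+1+2+2+2+4=12
[q^13] φ(13)=12,φ(1)=1 ⇒ 13

7, 8, 9, 10, 11, 12, 13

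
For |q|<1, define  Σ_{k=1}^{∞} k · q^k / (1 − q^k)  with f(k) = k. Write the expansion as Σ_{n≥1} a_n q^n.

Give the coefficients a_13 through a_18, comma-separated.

14, 24, 24, 31, 18, 39

[q^13] f(1)=1,f(13)=13 ⇒ 14
[q^14] f(1)=1,f(2)=2,f(7)=7,f(14)=14 ⇒ 24
q^15  k|15↦f(k): 15:15 5:5 3:3 1:1  a_15=24
q^16  k|16↦f(k): 1:1 2:2 4:4 8:8 16:16  a_16=31
n=17: 17·1 1·17  f→[17+1]=18
d|18:{1,2,3,6,9,18}  Σf=1+2+3+6+9+18=39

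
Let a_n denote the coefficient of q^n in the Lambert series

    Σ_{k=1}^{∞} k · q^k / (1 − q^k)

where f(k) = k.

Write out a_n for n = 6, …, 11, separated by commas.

12, 8, 15, 13, 18, 12

[q^6] f(6)=6,f(3)=3,f(2)=2,f(1)=1 ⇒ 12
[q^7] f(7)=7,f(1)=1 ⇒ 8
d|8:{1,2,4,8}  Σf=1+2+4+8=15
q^9  k|9↦f(k): 1:1 3:3 9:9  a_9=13
d|10:{10,5,2,1}  Σf=10+5+2+1=18
d|11:{11,1}  Σf=11+1=12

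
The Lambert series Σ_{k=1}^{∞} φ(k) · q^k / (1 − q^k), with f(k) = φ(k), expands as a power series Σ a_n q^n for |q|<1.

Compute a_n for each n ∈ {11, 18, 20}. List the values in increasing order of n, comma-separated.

q^11  k|11↦φ(k): 1:1 11:10  a_11=11
d|18:{1,2,3,6,9,18}  Σφ=1+1+2+2+6+6=18
[q^20] φ(1)=1,φ(2)=1,φ(4)=2,φ(5)=4,φ(10)=4,φ(20)=8 ⇒ 20

11, 18, 20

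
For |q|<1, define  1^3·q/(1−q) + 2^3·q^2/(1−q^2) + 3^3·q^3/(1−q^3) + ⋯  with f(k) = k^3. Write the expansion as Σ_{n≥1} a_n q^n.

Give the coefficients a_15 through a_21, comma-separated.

3528, 4681, 4914, 6813, 6860, 9198, 9632

[q^15] f(1)=1,f(3)=27,f(5)=125,f(15)=3375 ⇒ 3528
n=16: 16·1 8·2 4·4 2·8 1·16  f→[4096+512+64+8+1]=4681
q^17  k|17↦f(k): 17:4913 1:1  a_17=4914
d|18:{1,2,3,6,9,18}  Σf=1+8+27+216+729+5832=6813
q^19  k|19↦f(k): 1:1 19:6859  a_19=6860
q^20  k|20↦f(k): 1:1 2:8 4:64 5:125 10:1000 20:8000  a_20=9198
n=21: 21·1 7·3 3·7 1·21  f→[9261+343+27+1]=9632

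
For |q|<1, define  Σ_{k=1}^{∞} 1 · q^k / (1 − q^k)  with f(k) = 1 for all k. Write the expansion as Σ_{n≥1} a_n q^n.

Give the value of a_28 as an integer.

[q^28] f(28)=1,f(14)=1,f(7)=1,f(4)=1,f(2)=1,f(1)=1 ⇒ 6

a_28 = 6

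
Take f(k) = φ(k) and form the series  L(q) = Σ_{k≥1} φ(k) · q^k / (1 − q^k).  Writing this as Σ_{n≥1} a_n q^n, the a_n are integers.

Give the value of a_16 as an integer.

n=16: 16·1 8·2 4·4 2·8 1·16  φ→[8+4+2+1+1]=16

a_16 = 16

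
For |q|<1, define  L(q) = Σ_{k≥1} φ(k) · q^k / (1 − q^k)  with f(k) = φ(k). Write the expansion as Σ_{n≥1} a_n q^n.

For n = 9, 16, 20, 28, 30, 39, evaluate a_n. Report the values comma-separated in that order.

n=9: 1·9 3·3 9·1  φ→[1+2+6]=9
q^16  k|16↦φ(k): 1:1 2:1 4:2 8:4 16:8  a_16=16
n=20: 20·1 10·2 5·4 4·5 2·10 1·20  φ→[8+4+4+2+1+1]=20
d|28:{28,14,7,4,2,1}  Σφ=12+6+6+2+1+1=28
[q^30] φ(30)=8,φ(15)=8,φ(10)=4,φ(6)=2,φ(5)=4,φ(3)=2,φ(2)=1,φ(1)=1 ⇒ 30
n=39: 1·39 3·13 13·3 39·1  φ→[1+2+12+24]=39

9, 16, 20, 28, 30, 39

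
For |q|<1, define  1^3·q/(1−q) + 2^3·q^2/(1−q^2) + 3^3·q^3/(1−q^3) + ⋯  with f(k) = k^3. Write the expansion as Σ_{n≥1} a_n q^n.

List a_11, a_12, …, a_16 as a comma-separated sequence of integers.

q^11  k|11↦f(k): 11:1331 1:1  a_11=1332
[q^12] f(12)=1728,f(6)=216,f(4)=64,f(3)=27,f(2)=8,f(1)=1 ⇒ 2044
q^13  k|13↦f(k): 13:2197 1:1  a_13=2198
n=14: 14·1 7·2 2·7 1·14  f→[2744+343+8+1]=3096
[q^15] f(1)=1,f(3)=27,f(5)=125,f(15)=3375 ⇒ 3528
d|16:{16,8,4,2,1}  Σf=4096+512+64+8+1=4681

1332, 2044, 2198, 3096, 3528, 4681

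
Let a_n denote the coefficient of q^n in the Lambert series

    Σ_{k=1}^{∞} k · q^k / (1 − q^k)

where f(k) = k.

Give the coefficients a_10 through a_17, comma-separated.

d|10:{1,2,5,10}  Σf=1+2+5+10=18
q^11  k|11↦f(k): 1:1 11:11  a_11=12
q^12  k|12↦f(k): 1:1 2:2 3:3 4:4 6:6 12:12  a_12=28
q^13  k|13↦f(k): 13:13 1:1  a_13=14
[q^14] f(1)=1,f(2)=2,f(7)=7,f(14)=14 ⇒ 24
q^15  k|15↦f(k): 15:15 5:5 3:3 1:1  a_15=24
n=16: 16·1 8·2 4·4 2·8 1·16  f→[16+8+4+2+1]=31
n=17: 17·1 1·17  f→[17+1]=18

18, 12, 28, 14, 24, 24, 31, 18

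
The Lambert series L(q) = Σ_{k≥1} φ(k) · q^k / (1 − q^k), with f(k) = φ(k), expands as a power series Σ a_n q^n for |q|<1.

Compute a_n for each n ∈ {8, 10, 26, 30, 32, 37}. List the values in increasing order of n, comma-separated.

d|8:{8,4,2,1}  Σφ=4+2+1+1=8
d|10:{1,2,5,10}  Σφ=1+1+4+4=10
d|26:{1,2,13,26}  Σφ=1+1+12+12=26
q^30  k|30↦φ(k): 30:8 15:8 10:4 6:2 5:4 3:2 2:1 1:1  a_30=30
q^32  k|32↦φ(k): 32:16 16:8 8:4 4:2 2:1 1:1  a_32=32
[q^37] φ(1)=1,φ(37)=36 ⇒ 37

8, 10, 26, 30, 32, 37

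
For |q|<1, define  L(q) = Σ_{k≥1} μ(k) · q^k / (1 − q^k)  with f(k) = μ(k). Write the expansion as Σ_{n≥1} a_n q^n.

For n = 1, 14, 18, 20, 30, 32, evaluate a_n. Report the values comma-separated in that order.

1, 0, 0, 0, 0, 0

[q^1] μ(1)=1 ⇒ 1
q^14  k|14↦μ(k): 1:1 2:-1 7:-1 14:1  a_14=0
q^18  k|18↦μ(k): 1:1 2:-1 3:-1 6:1 9:0 18:0  a_18=0
n=20: 1·20 2·10 4·5 5·4 10·2 20·1  μ→[1+(-1)+0+(-1)+1+0]=0
d|30:{30,15,10,6,5,3,2,1}  Σμ=(-1)+1+1+1+(-1)+(-1)+(-1)+1=0
d|32:{32,16,8,4,2,1}  Σμ=0+0+0+0+(-1)+1=0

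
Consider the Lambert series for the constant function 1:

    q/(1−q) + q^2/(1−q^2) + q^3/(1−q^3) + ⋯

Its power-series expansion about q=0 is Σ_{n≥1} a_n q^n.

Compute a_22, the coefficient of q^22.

a_22 = 4

q^22  k|22↦f(k): 1:1 2:1 11:1 22:1  a_22=4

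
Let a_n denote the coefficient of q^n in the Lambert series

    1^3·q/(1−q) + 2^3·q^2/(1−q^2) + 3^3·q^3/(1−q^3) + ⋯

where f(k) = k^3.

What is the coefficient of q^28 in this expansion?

[q^28] f(1)=1,f(2)=8,f(4)=64,f(7)=343,f(14)=2744,f(28)=21952 ⇒ 25112

a_28 = 25112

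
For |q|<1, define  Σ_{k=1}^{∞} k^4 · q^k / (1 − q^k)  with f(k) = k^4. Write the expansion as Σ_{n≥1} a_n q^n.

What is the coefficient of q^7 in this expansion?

a_7 = 2402

q^7  k|7↦f(k): 7:2401 1:1  a_7=2402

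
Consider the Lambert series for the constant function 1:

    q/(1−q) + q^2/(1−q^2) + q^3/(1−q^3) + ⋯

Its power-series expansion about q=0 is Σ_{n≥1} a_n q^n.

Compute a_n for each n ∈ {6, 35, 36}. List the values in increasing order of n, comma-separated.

4, 4, 9

[q^6] f(1)=1,f(2)=1,f(3)=1,f(6)=1 ⇒ 4
[q^35] f(1)=1,f(5)=1,f(7)=1,f(35)=1 ⇒ 4
q^36  k|36↦f(k): 36:1 18:1 12:1 9:1 6:1 4:1 3:1 2:1 1:1  a_36=9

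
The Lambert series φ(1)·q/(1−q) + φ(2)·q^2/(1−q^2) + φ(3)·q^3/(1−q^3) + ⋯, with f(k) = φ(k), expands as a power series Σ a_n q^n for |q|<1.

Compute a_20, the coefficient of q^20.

[q^20] φ(1)=1,φ(2)=1,φ(4)=2,φ(5)=4,φ(10)=4,φ(20)=8 ⇒ 20

a_20 = 20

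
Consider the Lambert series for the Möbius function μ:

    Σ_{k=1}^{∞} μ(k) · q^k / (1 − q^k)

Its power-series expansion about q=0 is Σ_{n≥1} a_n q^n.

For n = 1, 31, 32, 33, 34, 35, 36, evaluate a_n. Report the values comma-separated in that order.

1, 0, 0, 0, 0, 0, 0

q^1  k|1↦μ(k): 1:1  a_1=1
[q^31] μ(1)=1,μ(31)=-1 ⇒ 0
d|32:{32,16,8,4,2,1}  Σμ=0+0+0+0+(-1)+1=0
d|33:{1,3,11,33}  Σμ=1+(-1)+(-1)+1=0
d|34:{1,2,17,34}  Σμ=1+(-1)+(-1)+1=0
d|35:{1,5,7,35}  Σμ=1+(-1)+(-1)+1=0
d|36:{36,18,12,9,6,4,3,2,1}  Σμ=0+0+0+0+1+0+(-1)+(-1)+1=0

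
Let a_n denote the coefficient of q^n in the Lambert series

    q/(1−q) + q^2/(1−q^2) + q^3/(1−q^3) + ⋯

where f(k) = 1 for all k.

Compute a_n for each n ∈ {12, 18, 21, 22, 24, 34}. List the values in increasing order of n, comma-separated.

6, 6, 4, 4, 8, 4

n=12: 12·1 6·2 4·3 3·4 2·6 1·12  f→[1+1+1+1+1+1]=6
[q^18] f(18)=1,f(9)=1,f(6)=1,f(3)=1,f(2)=1,f(1)=1 ⇒ 6
[q^21] f(1)=1,f(3)=1,f(7)=1,f(21)=1 ⇒ 4
d|22:{1,2,11,22}  Σf=1+1+1+1=4
d|24:{1,2,3,4,6,8,12,24}  Σf=1+1+1+1+1+1+1+1=8
n=34: 1·34 2·17 17·2 34·1  f→[1+1+1+1]=4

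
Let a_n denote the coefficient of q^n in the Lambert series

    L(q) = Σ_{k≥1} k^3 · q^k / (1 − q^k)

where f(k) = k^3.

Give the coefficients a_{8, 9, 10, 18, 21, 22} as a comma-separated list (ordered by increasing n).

585, 757, 1134, 6813, 9632, 11988

q^8  k|8↦f(k): 1:1 2:8 4:64 8:512  a_8=585
n=9: 1·9 3·3 9·1  f→[1+27+729]=757
q^10  k|10↦f(k): 10:1000 5:125 2:8 1:1  a_10=1134
[q^18] f(18)=5832,f(9)=729,f(6)=216,f(3)=27,f(2)=8,f(1)=1 ⇒ 6813
[q^21] f(21)=9261,f(7)=343,f(3)=27,f(1)=1 ⇒ 9632
d|22:{22,11,2,1}  Σf=10648+1331+8+1=11988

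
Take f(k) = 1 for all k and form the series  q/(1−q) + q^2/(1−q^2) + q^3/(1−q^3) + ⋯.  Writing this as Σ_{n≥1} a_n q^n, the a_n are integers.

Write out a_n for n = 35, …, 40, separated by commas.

4, 9, 2, 4, 4, 8

d|35:{35,7,5,1}  Σf=1+1+1+1=4
d|36:{1,2,3,4,6,9,12,18,36}  Σf=1+1+1+1+1+1+1+1+1=9
n=37: 1·37 37·1  f→[1+1]=2
d|38:{1,2,19,38}  Σf=1+1+1+1=4
[q^39] f(39)=1,f(13)=1,f(3)=1,f(1)=1 ⇒ 4
d|40:{40,20,10,8,5,4,2,1}  Σf=1+1+1+1+1+1+1+1=8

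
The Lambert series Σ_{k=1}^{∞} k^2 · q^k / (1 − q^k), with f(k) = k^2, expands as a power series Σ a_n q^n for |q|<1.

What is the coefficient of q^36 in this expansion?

a_36 = 1911

[q^36] f(1)=1,f(2)=4,f(3)=9,f(4)=16,f(6)=36,f(9)=81,f(12)=144,f(18)=324,f(36)=1296 ⇒ 1911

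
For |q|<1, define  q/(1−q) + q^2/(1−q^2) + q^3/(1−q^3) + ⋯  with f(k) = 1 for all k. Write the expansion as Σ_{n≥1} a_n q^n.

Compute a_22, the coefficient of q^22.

a_22 = 4

q^22  k|22↦f(k): 22:1 11:1 2:1 1:1  a_22=4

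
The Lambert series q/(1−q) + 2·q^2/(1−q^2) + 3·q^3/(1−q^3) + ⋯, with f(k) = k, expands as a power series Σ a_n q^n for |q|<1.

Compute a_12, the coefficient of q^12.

[q^12] f(1)=1,f(2)=2,f(3)=3,f(4)=4,f(6)=6,f(12)=12 ⇒ 28

a_12 = 28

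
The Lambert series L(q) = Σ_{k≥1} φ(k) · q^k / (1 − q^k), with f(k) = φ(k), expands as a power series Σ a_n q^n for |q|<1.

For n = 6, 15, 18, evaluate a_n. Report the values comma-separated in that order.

q^6  k|6↦φ(k): 6:2 3:2 2:1 1:1  a_6=6
[q^15] φ(15)=8,φ(5)=4,φ(3)=2,φ(1)=1 ⇒ 15
d|18:{1,2,3,6,9,18}  Σφ=1+1+2+2+6+6=18

6, 15, 18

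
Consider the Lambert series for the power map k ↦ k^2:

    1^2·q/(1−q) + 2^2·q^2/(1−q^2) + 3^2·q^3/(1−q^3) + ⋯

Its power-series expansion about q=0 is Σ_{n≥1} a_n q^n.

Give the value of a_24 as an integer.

a_24 = 850

n=24: 24·1 12·2 8·3 6·4 4·6 3·8 2·12 1·24  f→[576+144+64+36+16+9+4+1]=850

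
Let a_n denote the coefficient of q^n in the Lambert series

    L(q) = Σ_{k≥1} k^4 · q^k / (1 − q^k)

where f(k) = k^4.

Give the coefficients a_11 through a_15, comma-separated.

14642, 22386, 28562, 40834, 51332

[q^11] f(1)=1,f(11)=14641 ⇒ 14642
[q^12] f(1)=1,f(2)=16,f(3)=81,f(4)=256,f(6)=1296,f(12)=20736 ⇒ 22386
n=13: 13·1 1·13  f→[28561+1]=28562
[q^14] f(14)=38416,f(7)=2401,f(2)=16,f(1)=1 ⇒ 40834
n=15: 1·15 3·5 5·3 15·1  f→[1+81+625+50625]=51332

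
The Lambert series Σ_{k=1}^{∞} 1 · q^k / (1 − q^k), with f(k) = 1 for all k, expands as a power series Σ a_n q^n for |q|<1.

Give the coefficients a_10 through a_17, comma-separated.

4, 2, 6, 2, 4, 4, 5, 2

[q^10] f(10)=1,f(5)=1,f(2)=1,f(1)=1 ⇒ 4
n=11: 11·1 1·11  f→[1+1]=2
n=12: 1·12 2·6 3·4 4·3 6·2 12·1  f→[1+1+1+1+1+1]=6
q^13  k|13↦f(k): 1:1 13:1  a_13=2
n=14: 14·1 7·2 2·7 1·14  f→[1+1+1+1]=4
d|15:{15,5,3,1}  Σf=1+1+1+1=4
d|16:{1,2,4,8,16}  Σf=1+1+1+1+1=5
d|17:{1,17}  Σf=1+1=2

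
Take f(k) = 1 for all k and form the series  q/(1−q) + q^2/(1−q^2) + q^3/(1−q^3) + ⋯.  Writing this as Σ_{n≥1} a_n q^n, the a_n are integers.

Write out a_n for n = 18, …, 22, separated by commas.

n=18: 1·18 2·9 3·6 6·3 9·2 18·1  f→[1+1+1+1+1+1]=6
[q^19] f(1)=1,f(19)=1 ⇒ 2
n=20: 1·20 2·10 4·5 5·4 10·2 20·1  f→[1+1+1+1+1+1]=6
q^21  k|21↦f(k): 1:1 3:1 7:1 21:1  a_21=4
n=22: 1·22 2·11 11·2 22·1  f→[1+1+1+1]=4

6, 2, 6, 4, 4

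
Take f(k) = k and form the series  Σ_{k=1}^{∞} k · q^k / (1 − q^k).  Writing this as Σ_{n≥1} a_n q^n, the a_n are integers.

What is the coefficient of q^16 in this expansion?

[q^16] f(16)=16,f(8)=8,f(4)=4,f(2)=2,f(1)=1 ⇒ 31

a_16 = 31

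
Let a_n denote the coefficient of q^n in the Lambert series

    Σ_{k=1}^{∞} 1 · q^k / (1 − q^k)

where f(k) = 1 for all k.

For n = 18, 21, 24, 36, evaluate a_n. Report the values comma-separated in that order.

6, 4, 8, 9

q^18  k|18↦f(k): 18:1 9:1 6:1 3:1 2:1 1:1  a_18=6
q^21  k|21↦f(k): 1:1 3:1 7:1 21:1  a_21=4
n=24: 1·24 2·12 3·8 4·6 6·4 8·3 12·2 24·1  f→[1+1+1+1+1+1+1+1]=8
n=36: 36·1 18·2 12·3 9·4 6·6 4·9 3·12 2·18 1·36  f→[1+1+1+1+1+1+1+1+1]=9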